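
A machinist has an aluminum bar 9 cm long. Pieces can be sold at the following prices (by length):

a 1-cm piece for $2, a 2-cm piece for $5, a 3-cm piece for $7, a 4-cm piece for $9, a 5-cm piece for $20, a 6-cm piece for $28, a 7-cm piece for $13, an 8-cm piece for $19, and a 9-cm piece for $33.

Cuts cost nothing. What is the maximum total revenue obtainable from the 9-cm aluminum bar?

Let best[k] be the best obtainable value from length k. For each k, try every first piece i and keep the best of price[i] + best[k−i].
best[1] = 2
best[2] = max(2+2, 5+0) = 5
best[3] = max(2+5, 5+2, 7+0) = 7
best[4] = max(2+7, 5+5, 7+2, 9+0) = 10
best[5] = max(2+10, 5+7, 7+5, 9+2, 20+0) = 20
best[6] = max(2+20, 5+10, 7+7, 9+5, 20+2, 28+0) = 28
best[7] = max(2+28, 5+20, 7+10, …, 28+2, 13+0) = 30
best[8] = max(2+30, 5+28, 7+20, …, 13+2, 19+0) = 33
best[9] = max(2+33, 5+30, 7+28, …, 19+2, 33+0) = 35
One optimal cutting: 6 + 2 + 1 → $28 + $5 + $2 = $35.

35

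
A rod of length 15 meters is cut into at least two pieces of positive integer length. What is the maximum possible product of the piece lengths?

Define prod[k] = max over 1≤i<k of i · max(k−i, prod[k−i]); the inner max lets the remainder stay uncut if that's better.
prod[2] = 1×max(1,0) = 1×1 = 1
prod[3] = max(1×2, 2×1) = 2
prod[4] = max(1×3, 2×2, 3×1) = 4
prod[5] = max(1×4, 2×3, 3×2, 4×1) = 6
prod[6] = max(1×6, 2×4, 3×3, 4×2, 5×1) = 9
prod[7] = max(1×9, 2×6, 3×4, 4×3, 5×2, 6×1) = 12
prod[8] = max(1×12, 2×9, 3×6, …, 6×2, 7×1) = 18
prod[9] = max(1×18, 2×12, 3×9, …, 7×2, 8×1) = 27
prod[10] = max(1×27, 2×18, 3×12, …, 8×2, 9×1) = 36
prod[11] = max(1×36, 2×27, 3×18, …, 9×2, 10×1) = 54
prod[12] = max(1×54, 2×36, 3×27, …, 10×2, 11×1) = 81
prod[13] = max(1×81, 2×54, 3×36, …, 11×2, 12×1) = 108
prod[14] = max(1×108, 2×81, 3×54, …, 12×2, 13×1) = 162
prod[15] = max(1×162, 2×108, 3×81, …, 13×2, 14×1) = 243
One optimal split: 3 + 3 + 3 + 3 + 3; product 3×3×3×3×3 = 243.

243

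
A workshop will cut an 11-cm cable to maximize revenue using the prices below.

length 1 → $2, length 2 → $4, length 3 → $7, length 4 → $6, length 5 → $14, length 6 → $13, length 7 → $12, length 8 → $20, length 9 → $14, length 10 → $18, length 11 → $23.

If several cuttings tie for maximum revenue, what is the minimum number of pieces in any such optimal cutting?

3

Consider every possible first cut. r[k] is the best of p[i]+r[k−i] over all sellable i≤k.
r[1] = 2
r[2] = max(2+2, 4+0) = 4
r[3] = max(2+4, 4+2, 7+0) = 7
r[4] = max(2+7, 4+4, 7+2, 6+0) = 9
r[5] = max(2+9, 4+7, 7+4, 6+2, 14+0) = 14
r[6] = max(2+14, 4+9, 7+7, 6+4, 14+2, 13+0) = 16
r[7] = max(2+16, 4+14, 7+9, …, 13+2, 12+0) = 18
r[8] = max(2+18, 4+16, 7+14, …, 12+2, 20+0) = 21
r[9] = max(2+21, 4+18, 7+16, …, 20+2, 14+0) = 23
r[10] = max(2+23, 4+21, 7+18, …, 14+2, 18+0) = 28
r[11] = max(2+28, 4+23, 7+21, …, 18+2, 23+0) = 30
Maximum revenue is $30.
Now minimize piece count subject to staying optimal: for each k, pieces[k] = 1 + min over i with p[i]+r[k−i]=r[k] of pieces[k−i].
pieces[8] = 2
pieces[9] = 3
pieces[10] = 2
pieces[11] = 3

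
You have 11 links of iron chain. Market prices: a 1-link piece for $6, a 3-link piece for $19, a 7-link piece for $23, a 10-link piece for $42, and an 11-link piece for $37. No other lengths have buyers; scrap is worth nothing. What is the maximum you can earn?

Consider every possible first cut. best[k] is the best of p[i]+best[k−i] over all sellable i≤k.
best[1] = 6
best[2] = 12  (first piece 1, then best[1]=6)
best[3] = max(6+12, 19+0) = 19
best[4] = max(6+19, 19+6) = 25
best[5] = max(6+25, 19+12) = 31
best[6] = max(6+31, 19+19) = 38
best[7] = max(6+38, 19+25, 23+0) = 44
best[8] = max(6+44, 19+31, 23+6) = 50
best[9] = max(6+50, 19+38, 23+12) = 57
best[10] = max(6+57, 19+44, 23+19, 42+0) = 63
best[11] = max(6+63, 19+50, 23+25, 42+6, 37+0) = 69
One optimal cutting: 3 + 3 + 3 + 1 + 1 → $69.

69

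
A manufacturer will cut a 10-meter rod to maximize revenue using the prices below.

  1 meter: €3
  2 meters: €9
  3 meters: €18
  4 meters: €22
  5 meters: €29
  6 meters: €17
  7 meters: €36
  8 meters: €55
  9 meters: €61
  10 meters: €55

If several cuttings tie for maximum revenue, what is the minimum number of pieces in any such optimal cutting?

2

Consider every possible first cut. r[k] is the best of p[i]+r[k−i] over all sellable i≤k.
r[1] = 3
r[2] = 9
r[3] = 18
r[4] = 22
r[5] = 29
r[6] = 36  (first piece 3, then r[3]=18)
r[7] = 40  (first piece 3, then r[4]=22)
r[8] = 55
r[9] = 61
r[10] = 64  (first piece 1, then r[9]=61)
Maximum revenue is €64.
Now minimize piece count subject to staying optimal: for each k, pieces[k] = 1 + min over i with p[i]+r[k−i]=r[k] of pieces[k−i].
pieces[7] = 2
pieces[8] = 1
pieces[9] = 1
pieces[10] = 2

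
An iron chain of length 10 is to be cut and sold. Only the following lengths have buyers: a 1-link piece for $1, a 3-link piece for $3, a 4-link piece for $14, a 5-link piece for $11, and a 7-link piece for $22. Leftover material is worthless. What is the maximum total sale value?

Let f[k] be the best obtainable value from length k. For each k, try every first piece i and keep the best of price[i] + f[k−i].
f[1] = 1
f[2] = 2  (first piece 1, then f[1]=1)
f[3] = max(1+2, 3+0) = 3
f[4] = max(1+3, 3+1, 14+0) = 14
f[5] = max(1+14, 3+2, 14+1, 11+0) = 15
f[6] = max(1+15, 3+3, 14+2, 11+1) = 16
f[7] = max(1+16, 3+14, 14+3, 11+2, 22+0) = 22
f[8] = max(1+22, 3+15, 14+14, 11+3, 22+1) = 28
f[9] = max(1+28, 3+16, 14+15, 11+14, 22+2) = 29
f[10] = max(1+29, 3+22, 14+16, 11+15, 22+3) = 30
One optimal cutting: 4 + 4 + 1 + 1 → $30.

30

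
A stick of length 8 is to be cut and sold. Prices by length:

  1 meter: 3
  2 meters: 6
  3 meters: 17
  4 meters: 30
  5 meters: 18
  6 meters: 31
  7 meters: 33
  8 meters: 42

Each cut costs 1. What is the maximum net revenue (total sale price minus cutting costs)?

59

Consider every possible first cut. net[k] is the best of p[i]+net[k−i] over all sellable i≤k, charging 1 whenever i<k.
net[1] = 3
net[2] = 6
net[3] = 17
net[4] = 30
net[5] = 32  (first piece 1, then net[4]=30)
net[6] = 35  (first piece 2, then net[4]=30)
net[7] = 46  (first piece 3, then net[4]=30)
net[8] = 59  (first piece 4, then net[4]=30)
One optimal plan: pieces 4 + 4 (1 cut) → 60 − 1 = 59.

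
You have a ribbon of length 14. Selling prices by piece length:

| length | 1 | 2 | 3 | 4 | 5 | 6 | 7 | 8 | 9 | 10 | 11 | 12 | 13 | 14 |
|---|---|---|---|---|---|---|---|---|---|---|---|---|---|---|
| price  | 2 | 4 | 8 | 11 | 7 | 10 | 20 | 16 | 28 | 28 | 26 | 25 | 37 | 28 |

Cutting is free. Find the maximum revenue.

41

Let R[k] be the best obtainable value from length k. For each k, try every first piece i and keep the best of price[i] + R[k−i].
R[1] = 2
R[2] = max(2+2, 4+0) = 4
R[3] = max(2+4, 4+2, 8+0) = 8
R[4] = max(2+8, 4+4, 8+2, 11+0) = 11
R[5] = max(2+11, 4+8, 8+4, 11+2, 7+0) = 13
R[6] = max(2+13, 4+11, 8+8, 11+4, 7+2, 10+0) = 16
R[7] = max(2+16, 4+13, 8+11, …, 10+2, 20+0) = 20
R[8] = max(2+20, 4+16, 8+13, …, 20+2, 16+0) = 22
R[9] = max(2+22, 4+20, 8+16, …, 16+2, 28+0) = 28
R[10] = max(2+28, 4+22, 8+20, …, 28+2, 28+0) = 30
R[11] = max(2+30, 4+28, 8+22, …, 28+2, 26+0) = 32
R[12] = max(2+32, 4+30, 8+28, …, 26+2, 25+0) = 36
R[13] = max(2+36, 4+32, 8+30, …, 25+2, 37+0) = 39
R[14] = max(2+39, 4+36, 8+32, …, 37+2, 28+0) = 41
One optimal cutting: 9 + 4 + 1 → ¢28 + ¢11 + ¢2 = ¢41.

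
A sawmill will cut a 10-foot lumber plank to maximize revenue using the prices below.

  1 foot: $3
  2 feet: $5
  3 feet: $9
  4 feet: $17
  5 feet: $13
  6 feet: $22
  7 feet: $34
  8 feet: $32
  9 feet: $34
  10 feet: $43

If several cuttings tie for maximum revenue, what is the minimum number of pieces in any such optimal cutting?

Build r[k] bottom-up: r[k] = max over allowed piece i of (p[i] + r[k−i]).
r[1] = 3
r[2] = max(3+3, 5+0) = 6
r[3] = max(3+6, 5+3, 9+0) = 9
r[4] = max(3+9, 5+6, 9+3, 17+0) = 17
r[5] = max(3+17, 5+9, 9+6, 17+3, 13+0) = 20
r[6] = max(3+20, 5+17, 9+9, 17+6, 13+3, 22+0) = 23
r[7] = max(3+23, 5+20, 9+17, …, 22+3, 34+0) = 34
r[8] = max(3+34, 5+23, 9+20, …, 34+3, 32+0) = 37
r[9] = max(3+37, 5+34, 9+23, …, 32+3, 34+0) = 40
r[10] = max(3+40, 5+37, 9+34, …, 34+3, 43+0) = 43
Maximum revenue is $43.
Now minimize piece count subject to staying optimal: for each k, pieces[k] = 1 + min over i with p[i]+r[k−i]=r[k] of pieces[k−i].
pieces[7] = 1
pieces[8] = 2
pieces[9] = 3
pieces[10] = 1

1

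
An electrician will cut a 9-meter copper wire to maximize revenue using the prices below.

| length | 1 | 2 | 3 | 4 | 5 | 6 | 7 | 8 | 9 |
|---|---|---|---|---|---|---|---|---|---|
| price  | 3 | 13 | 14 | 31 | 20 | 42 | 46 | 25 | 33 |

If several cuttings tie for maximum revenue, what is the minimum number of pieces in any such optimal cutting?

3

Build r[k] bottom-up: r[k] = max over allowed piece i of (p[i] + r[k−i]).
r[1] = 3
r[2] = max(3+3, 13+0) = 13
r[3] = max(3+13, 13+3, 14+0) = 16
r[4] = max(3+16, 13+13, 14+3, 31+0) = 31
r[5] = max(3+31, 13+16, 14+13, 31+3, 20+0) = 34
r[6] = max(3+34, 13+31, 14+16, 31+13, 20+3, 42+0) = 44
r[7] = max(3+44, 13+34, 14+31, …, 42+3, 46+0) = 47
r[8] = max(3+47, 13+44, 14+34, …, 46+3, 25+0) = 62
r[9] = max(3+62, 13+47, 14+44, …, 25+3, 33+0) = 65
Maximum revenue is €65.
Now minimize piece count subject to staying optimal: for each k, pieces[k] = 1 + min over i with p[i]+r[k−i]=r[k] of pieces[k−i].
pieces[6] = 2
pieces[7] = 3
pieces[8] = 2
pieces[9] = 3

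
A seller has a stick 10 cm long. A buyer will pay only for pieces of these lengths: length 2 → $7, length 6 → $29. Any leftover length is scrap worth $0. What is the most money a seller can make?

43

Consider every possible first cut. r[k] is the best of p[i]+r[k−i] over all sellable i≤k.
r[1] = 0
r[2] = 7
r[3] = 7
r[4] = 14  (first piece 2, then r[2]=7)
r[5] = 14
r[6] = max(7+14, 29+0) = 29
r[7] = max(7+14, 29+0) = 29
r[8] = max(7+29, 29+7) = 36
r[9] = max(7+29, 29+7) = 36
r[10] = max(7+36, 29+14) = 43
One optimal cutting: 6 + 2 + 2 → $43.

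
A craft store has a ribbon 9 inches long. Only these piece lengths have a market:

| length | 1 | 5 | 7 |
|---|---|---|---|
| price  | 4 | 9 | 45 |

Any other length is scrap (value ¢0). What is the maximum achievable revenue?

Build r[k] bottom-up: r[k] = max over allowed piece i of (p[i] + r[k−i]).
r[1] = 4
r[2] = 8  (first piece 1, then r[1]=4)
r[3] = 12  (first piece 1, then r[2]=8)
r[4] = 16  (first piece 1, then r[3]=12)
r[5] = 20  (first piece 1, then r[4]=16)
r[6] = 24  (first piece 1, then r[5]=20)
r[7] = 45
r[8] = 49  (first piece 1, then r[7]=45)
r[9] = 53  (first piece 1, then r[8]=49)
One optimal cutting: 7 + 1 + 1 → ¢53.

53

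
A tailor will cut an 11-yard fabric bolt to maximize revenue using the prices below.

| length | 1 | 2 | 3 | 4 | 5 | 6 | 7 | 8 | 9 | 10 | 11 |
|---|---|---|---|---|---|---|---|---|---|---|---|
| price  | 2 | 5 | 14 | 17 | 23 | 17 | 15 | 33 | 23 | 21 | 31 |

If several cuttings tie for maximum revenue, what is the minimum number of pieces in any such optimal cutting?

Build r[k] bottom-up: r[k] = max over allowed piece i of (p[i] + r[k−i]).
r[1] = 2
r[2] = 5
r[3] = 14
r[4] = 17
r[5] = 23
r[6] = 28  (first piece 3, then r[3]=14)
r[7] = 31  (first piece 3, then r[4]=17)
r[8] = 37  (first piece 3, then r[5]=23)
r[9] = 42  (first piece 3, then r[6]=28)
r[10] = 46  (first piece 5, then r[5]=23)
r[11] = 51  (first piece 3, then r[8]=37)
Maximum revenue is $51.
Now minimize piece count subject to staying optimal: for each k, pieces[k] = 1 + min over i with p[i]+r[k−i]=r[k] of pieces[k−i].
pieces[8] = 2
pieces[9] = 3
pieces[10] = 2
pieces[11] = 3

3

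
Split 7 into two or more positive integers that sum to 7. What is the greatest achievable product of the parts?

Fill f[k] for k=2..7: at each k try every first piece i and multiply by the better of (k−i) uncut or f[k−i].
f[2] = 1·max(1,0) = 1·1 = 1
f[3] = 1·max(2,1) = 1·2 = 2
f[4] = 2·max(2,1) = 2·2 = 4
f[5] = 2·max(3,2) = 2·3 = 6
f[6] = 3·max(3,2) = 3·3 = 9
f[7] = 2·max(5,6) = 2·6 = 12
One optimal split: 3 + 2 + 2; product 3·2·2 = 12.

12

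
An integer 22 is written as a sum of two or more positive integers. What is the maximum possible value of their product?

2916

Define prod[k] = max over 1≤i<k of i · max(k−i, prod[k−i]); the inner max lets the remainder stay uncut if that's better.
prod[2] = 1*max(1,0) = 1*1 = 1
prod[3] = 1*max(2,1) = 1*2 = 2
prod[4] = 2*max(2,1) = 2*2 = 4
prod[5] = 2*max(3,2) = 2*3 = 6
prod[6] = 3*max(3,2) = 3*3 = 9
prod[7] = 2*max(5,6) = 2*6 = 12
prod[8] = 2*max(6,9) = 2*9 = 18
prod[9] = 3*max(6,9) = 3*9 = 27
prod[10] = 2*max(8,18) = 2*18 = 36
prod[11] = 2*max(9,27) = 2*27 = 54
prod[12] = 3*max(9,27) = 3*27 = 81
prod[13] = 2*max(11,54) = 2*54 = 108
prod[14] = 2*max(12,81) = 2*81 = 162
prod[15] = 3*max(12,81) = 3*81 = 243
prod[16] = 2*max(14,162) = 2*162 = 324
prod[17] = 2*max(15,243) = 2*243 = 486
prod[18] = 3*max(15,243) = 3*243 = 729
prod[19] = 2*max(17,486) = 2*486 = 972
prod[20] = 2*max(18,729) = 2*729 = 1458
prod[21] = 3*max(18,729) = 3*729 = 2187
prod[22] = 2*max(20,1458) = 2*1458 = 2916
One optimal split: 3 + 3 + 3 + 3 + 3 + 3 + 2 + 2; product 3*3*3*3*3*3*2*2 = 2916.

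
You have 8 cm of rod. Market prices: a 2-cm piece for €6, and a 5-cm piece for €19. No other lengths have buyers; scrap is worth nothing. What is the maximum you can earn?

Let best[k] be the best obtainable value from length k. For each k, try every first piece i and keep the best of price[i] + best[k−i].
best[1] = 0
best[2] = 6
best[3] = 6
best[4] = 12  (first piece 2, then best[2]=6)
best[5] = max(6+6, 19+0) = 19
best[6] = max(6+12, 19+0) = 19
best[7] = max(6+19, 19+6) = 25
best[8] = max(6+19, 19+6) = 25
One optimal cutting: pieces 5 + 2 with 1 cm of scrap → €25.

25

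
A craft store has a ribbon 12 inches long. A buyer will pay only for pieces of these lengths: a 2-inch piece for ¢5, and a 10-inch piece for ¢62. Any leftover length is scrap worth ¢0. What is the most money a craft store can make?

Build best[k] bottom-up: best[k] = max over allowed piece i of (p[i] + best[k−i]).
best[1] = 0
best[2] = 5
best[3] = 5
best[4] = 10  (first piece 2, then best[2]=5)
best[5] = 10
best[6] = 15  (first piece 2, then best[4]=10)
best[7] = 15
best[8] = 20  (first piece 2, then best[6]=15)
best[9] = 20
best[10] = max(5+20, 62+0) = 62
best[11] = max(5+20, 62+0) = 62
best[12] = max(5+62, 62+5) = 67
One optimal cutting: 10 + 2 → ¢67.

67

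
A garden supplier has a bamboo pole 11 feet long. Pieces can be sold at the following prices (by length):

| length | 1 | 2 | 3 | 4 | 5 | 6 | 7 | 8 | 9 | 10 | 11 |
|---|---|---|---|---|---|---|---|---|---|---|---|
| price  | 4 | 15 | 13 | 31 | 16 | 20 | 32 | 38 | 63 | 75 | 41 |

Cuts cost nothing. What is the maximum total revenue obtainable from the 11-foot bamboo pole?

81

Build R[k] bottom-up: R[k] = max over allowed piece i of (p[i] + R[k−i]).
R[1] = 4
R[2] = 15
R[3] = 19  (first piece 1, then R[2]=15)
R[4] = 31
R[5] = 35  (first piece 1, then R[4]=31)
R[6] = 46  (first piece 2, then R[4]=31)
R[7] = 50  (first piece 1, then R[6]=46)
R[8] = 62  (first piece 4, then R[4]=31)
R[9] = 66  (first piece 1, then R[8]=62)
R[10] = 77  (first piece 2, then R[8]=62)
R[11] = 81  (first piece 1, then R[10]=77)
One optimal cutting: 4 + 4 + 2 + 1 → $31 + $31 + $15 + $4 = $81.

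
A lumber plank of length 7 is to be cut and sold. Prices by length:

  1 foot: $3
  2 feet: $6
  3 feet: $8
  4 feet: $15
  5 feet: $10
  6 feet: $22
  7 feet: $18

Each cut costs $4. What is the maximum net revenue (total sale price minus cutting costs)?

Build net[k] bottom-up: net[k] = max over allowed piece i of (p[i] + net[k−i]) − 4 per cut.
net[1] = 3
net[2] = 6
net[3] = 8
net[4] = 15
net[5] = 14  (first piece 1, then net[4]=15)
net[6] = 22
net[7] = 21  (first piece 1, then net[6]=22)
One optimal plan: pieces 6 + 1 (1 cut) → $25 − $4 = $21.

21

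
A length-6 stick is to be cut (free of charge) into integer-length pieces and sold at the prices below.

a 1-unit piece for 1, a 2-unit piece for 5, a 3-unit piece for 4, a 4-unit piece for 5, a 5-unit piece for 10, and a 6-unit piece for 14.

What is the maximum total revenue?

Build best[k] bottom-up: best[k] = max over allowed piece i of (p[i] + best[k−i]).
best[1] = 1
best[2] = max(1+1, 5+0) = 5
best[3] = max(1+5, 5+1, 4+0) = 6
best[4] = max(1+6, 5+5, 4+1, 5+0) = 10
best[5] = max(1+10, 5+6, 4+5, 5+1, 10+0) = 11
best[6] = max(1+11, 5+10, 4+6, 5+5, 10+1, 14+0) = 15
One optimal cutting: 2 + 2 + 2 → 5 + 5 + 5 = 15.

15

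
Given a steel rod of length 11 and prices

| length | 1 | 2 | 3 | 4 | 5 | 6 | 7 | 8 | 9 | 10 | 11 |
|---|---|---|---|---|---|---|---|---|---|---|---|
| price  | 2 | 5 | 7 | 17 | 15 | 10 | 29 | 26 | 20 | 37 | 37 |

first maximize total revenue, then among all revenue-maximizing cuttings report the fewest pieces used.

2

Build r[k] bottom-up: r[k] = max over allowed piece i of (p[i] + r[k−i]).
r[1] = 2
r[2] = max(2+2, 5+0) = 5
r[3] = max(2+5, 5+2, 7+0) = 7
r[4] = max(2+7, 5+5, 7+2, 17+0) = 17
r[5] = max(2+17, 5+7, 7+5, 17+2, 15+0) = 19
r[6] = max(2+19, 5+17, 7+7, 17+5, 15+2, 10+0) = 22
r[7] = max(2+22, 5+19, 7+17, …, 10+2, 29+0) = 29
r[8] = max(2+29, 5+22, 7+19, …, 29+2, 26+0) = 34
r[9] = max(2+34, 5+29, 7+22, …, 26+2, 20+0) = 36
r[10] = max(2+36, 5+34, 7+29, …, 20+2, 37+0) = 39
r[11] = max(2+39, 5+36, 7+34, …, 37+2, 37+0) = 46
Maximum revenue is $46.
Now minimize piece count subject to staying optimal: for each k, pieces[k] = 1 + min over i with p[i]+r[k−i]=r[k] of pieces[k−i].
pieces[8] = 2
pieces[9] = 3
pieces[10] = 3
pieces[11] = 2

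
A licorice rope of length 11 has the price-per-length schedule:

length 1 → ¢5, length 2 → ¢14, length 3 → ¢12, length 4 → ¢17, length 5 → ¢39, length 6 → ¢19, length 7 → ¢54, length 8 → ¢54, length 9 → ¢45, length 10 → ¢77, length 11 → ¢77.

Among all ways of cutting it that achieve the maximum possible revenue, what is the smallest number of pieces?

3

Consider every possible first cut. r[k] is the best of p[i]+r[k−i] over all sellable i≤k.
r[1] = 5
r[2] = max(5+5, 14+0) = 14
r[3] = max(5+14, 14+5, 12+0) = 19
r[4] = max(5+19, 14+14, 12+5, 17+0) = 28
r[5] = max(5+28, 14+19, 12+14, 17+5, 39+0) = 39
r[6] = max(5+39, 14+28, 12+19, 17+14, 39+5, 19+0) = 44
r[7] = max(5+44, 14+39, 12+28, …, 19+5, 54+0) = 54
r[8] = max(5+54, 14+44, 12+39, …, 54+5, 54+0) = 59
r[9] = max(5+59, 14+54, 12+44, …, 54+5, 45+0) = 68
r[10] = max(5+68, 14+59, 12+54, …, 45+5, 77+0) = 78
r[11] = max(5+78, 14+68, 12+59, …, 77+5, 77+0) = 83
Maximum revenue is ¢83.
Now minimize piece count subject to staying optimal: for each k, pieces[k] = 1 + min over i with p[i]+r[k−i]=r[k] of pieces[k−i].
pieces[8] = 2
pieces[9] = 2
pieces[10] = 2
pieces[11] = 3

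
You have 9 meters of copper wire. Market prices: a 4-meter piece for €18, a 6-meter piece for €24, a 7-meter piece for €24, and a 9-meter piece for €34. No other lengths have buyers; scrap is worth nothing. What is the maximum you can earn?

36

Build f[k] bottom-up: f[k] = max over allowed piece i of (p[i] + f[k−i]).
f[1] = 0
f[2] = 0
f[3] = 0
f[4] = 18
f[5] = 18
f[6] = 24
f[7] = 24
f[8] = 36  (first piece 4, then f[4]=18)
f[9] = 36
One optimal cutting: pieces 4 + 4 with 1 meter of scrap → €36.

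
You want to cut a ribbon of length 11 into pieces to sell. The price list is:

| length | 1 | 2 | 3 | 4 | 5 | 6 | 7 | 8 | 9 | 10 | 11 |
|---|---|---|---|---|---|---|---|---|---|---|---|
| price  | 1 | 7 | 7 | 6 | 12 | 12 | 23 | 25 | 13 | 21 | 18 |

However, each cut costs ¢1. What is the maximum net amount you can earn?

35

Build r[k] bottom-up: r[k] = max over allowed piece i of (p[i] + r[k−i]) − 1 per cut.
r[1] = 1
r[2] = max(1+1-1, 7+0) = 7
r[3] = max(1+7-1, 7+1-1, 7+0) = 7
r[4] = max(1+7-1, 7+7-1, 7+1-1, 6+0) = 13
r[5] = max(1+13-1, 7+7-1, 7+7-1, 6+1-1, 12+0) = 13
r[6] = max(1+13-1, 7+13-1, 7+7-1, 6+7-1, 12+1-1, 12+0) = 19
r[7] = max(1+19-1, 7+13-1, 7+13-1, …, 12+1-1, 23+0) = 23
r[8] = max(1+23-1, 7+19-1, 7+13-1, …, 23+1-1, 25+0) = 25
r[9] = max(1+25-1, 7+23-1, 7+19-1, …, 25+1-1, 13+0) = 29
r[10] = max(1+29-1, 7+25-1, 7+23-1, …, 13+1-1, 21+0) = 31
r[11] = max(1+31-1, 7+29-1, 7+25-1, …, 21+1-1, 18+0) = 35
One optimal plan: pieces 7 + 2 + 2 (2 cuts) → ¢37 − ¢2 = ¢35.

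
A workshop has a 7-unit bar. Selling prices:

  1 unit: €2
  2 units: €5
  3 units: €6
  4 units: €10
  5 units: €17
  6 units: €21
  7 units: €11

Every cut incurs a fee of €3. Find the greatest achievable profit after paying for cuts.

Consider every possible first cut. r[k] is the best of p[i]+r[k−i] over all sellable i≤k, charging 3 whenever i<k.
r[1] = 2
r[2] = max(2+2-3, 5+0) = 5
r[3] = max(2+5-3, 5+2-3, 6+0) = 6
r[4] = max(2+6-3, 5+5-3, 6+2-3, 10+0) = 10
r[5] = max(2+10-3, 5+6-3, 6+5-3, 10+2-3, 17+0) = 17
r[6] = max(2+17-3, 5+10-3, 6+6-3, 10+5-3, 17+2-3, 21+0) = 21
r[7] = max(2+21-3, 5+17-3, 6+10-3, …, 21+2-3, 11+0) = 20
One optimal plan: pieces 6 + 1 (1 cut) → €23 − €3 = €20.

20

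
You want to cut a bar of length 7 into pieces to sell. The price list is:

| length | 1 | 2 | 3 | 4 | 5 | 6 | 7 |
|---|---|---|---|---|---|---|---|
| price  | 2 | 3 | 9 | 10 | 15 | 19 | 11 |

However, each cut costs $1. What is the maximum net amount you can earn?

20

Let net[k] be the best obtainable value from length k. For each k, try every first piece i and keep the best of price[i] + net[k−i] minus the 1 cut fee when i<k.
net[1] = 2
net[2] = 3  (first piece 1, then net[1]=2)
net[3] = 9
net[4] = 10  (first piece 1, then net[3]=9)
net[5] = 15
net[6] = 19
net[7] = 20  (first piece 1, then net[6]=19)
One optimal plan: pieces 6 + 1 (1 cut) → $21 − $1 = $20.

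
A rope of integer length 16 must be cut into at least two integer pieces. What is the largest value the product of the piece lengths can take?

Define g[k] = max over 1≤i<k of i · max(k−i, g[k−i]); the inner max lets the remainder stay uncut if that's better.
g[2] = 1·max(1,0) = 1·1 = 1
g[3] = 1·max(2,1) = 1·2 = 2
g[4] = 2·max(2,1) = 2·2 = 4
g[5] = 2·max(3,2) = 2·3 = 6
g[6] = 3·max(3,2) = 3·3 = 9
g[7] = 2·max(5,6) = 2·6 = 12
g[8] = 2·max(6,9) = 2·9 = 18
g[9] = 3·max(6,9) = 3·9 = 27
g[10] = 2·max(8,18) = 2·18 = 36
g[11] = 2·max(9,27) = 2·27 = 54
g[12] = 3·max(9,27) = 3·27 = 81
g[13] = 2·max(11,54) = 2·54 = 108
g[14] = 2·max(12,81) = 2·81 = 162
g[15] = 3·max(12,81) = 3·81 = 243
g[16] = 2·max(14,162) = 2·162 = 324
One optimal split: 3 + 3 + 3 + 3 + 2 + 2; product 3·3·3·3·2·2 = 324.

324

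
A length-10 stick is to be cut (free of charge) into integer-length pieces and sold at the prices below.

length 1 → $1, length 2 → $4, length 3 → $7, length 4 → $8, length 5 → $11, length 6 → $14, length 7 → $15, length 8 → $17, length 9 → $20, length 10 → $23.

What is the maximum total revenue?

Consider every possible first cut. R[k] is the best of p[i]+R[k−i] over all sellable i≤k.
R[1] = 1
R[2] = max(1+1, 4+0) = 4
R[3] = max(1+4, 4+1, 7+0) = 7
R[4] = max(1+7, 4+4, 7+1, 8+0) = 8
R[5] = max(1+8, 4+7, 7+4, 8+1, 11+0) = 11
R[6] = max(1+11, 4+8, 7+7, 8+4, 11+1, 14+0) = 14
R[7] = max(1+14, 4+11, 7+8, …, 14+1, 15+0) = 15
R[8] = max(1+15, 4+14, 7+11, …, 15+1, 17+0) = 18
R[9] = max(1+18, 4+15, 7+14, …, 17+1, 20+0) = 21
R[10] = max(1+21, 4+18, 7+15, …, 20+1, 23+0) = 23
Best is to sell the whole 10-cm piece uncut for $23.

23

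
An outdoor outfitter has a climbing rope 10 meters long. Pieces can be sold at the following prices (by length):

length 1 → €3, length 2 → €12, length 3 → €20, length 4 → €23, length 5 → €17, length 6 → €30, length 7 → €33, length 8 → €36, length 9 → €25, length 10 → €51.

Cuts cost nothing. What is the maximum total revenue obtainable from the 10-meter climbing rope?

64

Let R[k] be the best obtainable value from length k. For each k, try every first piece i and keep the best of price[i] + R[k−i].
R[1] = 3
R[2] = max(3+3, 12+0) = 12
R[3] = max(3+12, 12+3, 20+0) = 20
R[4] = max(3+20, 12+12, 20+3, 23+0) = 24
R[5] = max(3+24, 12+20, 20+12, 23+3, 17+0) = 32
R[6] = max(3+32, 12+24, 20+20, 23+12, 17+3, 30+0) = 40
R[7] = max(3+40, 12+32, 20+24, …, 30+3, 33+0) = 44
R[8] = max(3+44, 12+40, 20+32, …, 33+3, 36+0) = 52
R[9] = max(3+52, 12+44, 20+40, …, 36+3, 25+0) = 60
R[10] = max(3+60, 12+52, 20+44, …, 25+3, 51+0) = 64
One optimal cutting: 3 + 3 + 2 + 2 → €20 + €20 + €12 + €12 = €64.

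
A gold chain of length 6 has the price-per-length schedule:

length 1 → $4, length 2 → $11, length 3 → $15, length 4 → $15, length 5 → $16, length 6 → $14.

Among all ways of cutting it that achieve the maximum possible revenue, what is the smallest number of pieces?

Consider every possible first cut. r[k] is the best of p[i]+r[k−i] over all sellable i≤k.
r[1] = 4
r[2] = 11
r[3] = 15  (first piece 1, then r[2]=11)
r[4] = 22  (first piece 2, then r[2]=11)
r[5] = 26  (first piece 1, then r[4]=22)
r[6] = 33  (first piece 2, then r[4]=22)
Maximum revenue is $33.
Now minimize piece count subject to staying optimal: for each k, pieces[k] = 1 + min over i with p[i]+r[k−i]=r[k] of pieces[k−i].
pieces[3] = 1
pieces[4] = 2
pieces[5] = 2
pieces[6] = 3

3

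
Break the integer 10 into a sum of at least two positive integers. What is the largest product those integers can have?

36

Let m[k] be the best product for length k (with at least one cut). For each first piece i, the rest contributes max(k−i, m[k−i]).
m[2] = 1*max(1,0) = 1*1 = 1
m[3] = 1*max(2,1) = 1*2 = 2
m[4] = 2*max(2,1) = 2*2 = 4
m[5] = 2*max(3,2) = 2*3 = 6
m[6] = 3*max(3,2) = 3*3 = 9
m[7] = 2*max(5,6) = 2*6 = 12
m[8] = 2*max(6,9) = 2*9 = 18
m[9] = 3*max(6,9) = 3*9 = 27
m[10] = 2*max(8,18) = 2*18 = 36
One optimal split: 3 + 3 + 2 + 2; product 3*3*2*2 = 36.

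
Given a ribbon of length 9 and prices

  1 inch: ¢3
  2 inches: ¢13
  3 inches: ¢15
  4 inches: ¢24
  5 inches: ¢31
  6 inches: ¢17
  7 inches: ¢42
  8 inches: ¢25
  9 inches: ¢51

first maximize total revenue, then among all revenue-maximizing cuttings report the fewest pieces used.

Let r[k] be the best obtainable value from length k. For each k, try every first piece i and keep the best of price[i] + r[k−i].
r[1] = 3
r[2] = 13
r[3] = 16  (first piece 1, then r[2]=13)
r[4] = 26  (first piece 2, then r[2]=13)
r[5] = 31
r[6] = 39  (first piece 2, then r[4]=26)
r[7] = 44  (first piece 2, then r[5]=31)
r[8] = 52  (first piece 2, then r[6]=39)
r[9] = 57  (first piece 2, then r[7]=44)
Maximum revenue is ¢57.
Now minimize piece count subject to staying optimal: for each k, pieces[k] = 1 + min over i with p[i]+r[k−i]=r[k] of pieces[k−i].
pieces[6] = 3
pieces[7] = 2
pieces[8] = 4
pieces[9] = 3

3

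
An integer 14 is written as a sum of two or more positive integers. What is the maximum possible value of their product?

162

Define f[k] = max over 1≤i<k of i · max(k−i, f[k−i]); the inner max lets the remainder stay uncut if that's better.
f[2] = 1×max(1,0) = 1×1 = 1
f[3] = max(1×2, 2×1) = 2
f[4] = max(1×3, 2×2, 3×1) = 4
f[5] = max(1×4, 2×3, 3×2, 4×1) = 6
f[6] = max(1×6, 2×4, 3×3, 4×2, 5×1) = 9
f[7] = max(1×9, 2×6, 3×4, 4×3, 5×2, 6×1) = 12
f[8] = max(1×12, 2×9, 3×6, …, 6×2, 7×1) = 18
f[9] = max(1×18, 2×12, 3×9, …, 7×2, 8×1) = 27
f[10] = max(1×27, 2×18, 3×12, …, 8×2, 9×1) = 36
f[11] = max(1×36, 2×27, 3×18, …, 9×2, 10×1) = 54
f[12] = max(1×54, 2×36, 3×27, …, 10×2, 11×1) = 81
f[13] = max(1×81, 2×54, 3×36, …, 11×2, 12×1) = 108
f[14] = max(1×108, 2×81, 3×54, …, 12×2, 13×1) = 162
One optimal split: 3 + 3 + 3 + 3 + 2; product 3×3×3×3×2 = 162.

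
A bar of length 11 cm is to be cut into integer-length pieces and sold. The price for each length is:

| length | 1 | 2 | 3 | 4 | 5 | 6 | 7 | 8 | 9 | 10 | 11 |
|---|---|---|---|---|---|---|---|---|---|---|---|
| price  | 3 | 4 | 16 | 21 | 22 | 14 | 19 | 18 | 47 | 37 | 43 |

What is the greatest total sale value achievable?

58

Build R[k] bottom-up: R[k] = max over allowed piece i of (p[i] + R[k−i]).
R[1] = 3
R[2] = 6  (first piece 1, then R[1]=3)
R[3] = 16
R[4] = 21
R[5] = 24  (first piece 1, then R[4]=21)
R[6] = 32  (first piece 3, then R[3]=16)
R[7] = 37  (first piece 3, then R[4]=21)
R[8] = 42  (first piece 4, then R[4]=21)
R[9] = 48  (first piece 3, then R[6]=32)
R[10] = 53  (first piece 3, then R[7]=37)
R[11] = 58  (first piece 3, then R[8]=42)
One optimal cutting: 4 + 4 + 3 → €21 + €21 + €16 = €58.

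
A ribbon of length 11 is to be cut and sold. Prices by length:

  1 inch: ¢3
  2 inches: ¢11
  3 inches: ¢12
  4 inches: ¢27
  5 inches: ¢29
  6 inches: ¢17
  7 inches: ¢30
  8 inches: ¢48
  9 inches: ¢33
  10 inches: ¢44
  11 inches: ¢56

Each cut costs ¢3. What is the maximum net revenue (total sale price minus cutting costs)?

Build net[k] bottom-up: net[k] = max over allowed piece i of (p[i] + net[k−i]) − 3 per cut.
net[1] = 3
net[2] = max(3+3-3, 11+0) = 11
net[3] = max(3+11-3, 11+3-3, 12+0) = 12
net[4] = max(3+12-3, 11+11-3, 12+3-3, 27+0) = 27
net[5] = max(3+27-3, 11+12-3, 12+11-3, 27+3-3, 29+0) = 29
net[6] = max(3+29-3, 11+27-3, 12+12-3, 27+11-3, 29+3-3, 17+0) = 35
net[7] = max(3+35-3, 11+29-3, 12+27-3, …, 17+3-3, 30+0) = 37
net[8] = max(3+37-3, 11+35-3, 12+29-3, …, 30+3-3, 48+0) = 51
net[9] = max(3+51-3, 11+37-3, 12+35-3, …, 48+3-3, 33+0) = 53
net[10] = max(3+53-3, 11+51-3, 12+37-3, …, 33+3-3, 44+0) = 59
net[11] = max(3+59-3, 11+53-3, 12+51-3, …, 44+3-3, 56+0) = 61
One optimal plan: pieces 5 + 4 + 2 (2 cuts) → ¢67 − ¢6 = ¢61.

61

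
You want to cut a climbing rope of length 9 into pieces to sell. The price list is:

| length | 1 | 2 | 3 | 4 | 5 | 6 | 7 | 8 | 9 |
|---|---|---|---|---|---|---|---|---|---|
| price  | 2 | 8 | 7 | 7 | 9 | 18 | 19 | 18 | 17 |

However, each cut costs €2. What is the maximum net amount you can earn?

Let r[k] be the best obtainable value from length k. For each k, try every first piece i and keep the best of price[i] + r[k−i] minus the 2 cut fee when i<k.
r[1] = 2
r[2] = 8
r[3] = 8  (first piece 1, then r[2]=8)
r[4] = 14  (first piece 2, then r[2]=8)
r[5] = 14  (first piece 1, then r[4]=14)
r[6] = 20  (first piece 2, then r[4]=14)
r[7] = 20  (first piece 1, then r[6]=20)
r[8] = 26  (first piece 2, then r[6]=20)
r[9] = 26  (first piece 1, then r[8]=26)
One optimal plan: pieces 2 + 2 + 2 + 2 + 1 (4 cuts) → €34 − €8 = €26.

26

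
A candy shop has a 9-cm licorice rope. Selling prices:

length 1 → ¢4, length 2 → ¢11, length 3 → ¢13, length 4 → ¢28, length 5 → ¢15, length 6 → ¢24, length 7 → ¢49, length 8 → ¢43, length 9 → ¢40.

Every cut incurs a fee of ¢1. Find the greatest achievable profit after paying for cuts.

59

Let r[k] be the best obtainable value from length k. For each k, try every first piece i and keep the best of price[i] + r[k−i] minus the 1 cut fee when i<k.
r[1] = 4
r[2] = 11
r[3] = 14  (first piece 1, then r[2]=11)
r[4] = 28
r[5] = 31  (first piece 1, then r[4]=28)
r[6] = 38  (first piece 2, then r[4]=28)
r[7] = 49
r[8] = 55  (first piece 4, then r[4]=28)
r[9] = 59  (first piece 2, then r[7]=49)
One optimal plan: pieces 7 + 2 (1 cut) → ¢60 − ¢1 = ¢59.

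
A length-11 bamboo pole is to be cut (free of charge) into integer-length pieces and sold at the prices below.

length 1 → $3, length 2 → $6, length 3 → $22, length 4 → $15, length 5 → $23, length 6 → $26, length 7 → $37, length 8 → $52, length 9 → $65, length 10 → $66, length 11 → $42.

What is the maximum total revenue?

74

Build R[k] bottom-up: R[k] = max over allowed piece i of (p[i] + R[k−i]).
R[1] = 3
R[2] = 6  (first piece 1, then R[1]=3)
R[3] = 22
R[4] = 25  (first piece 1, then R[3]=22)
R[5] = 28  (first piece 1, then R[4]=25)
R[6] = 44  (first piece 3, then R[3]=22)
R[7] = 47  (first piece 1, then R[6]=44)
R[8] = 52
R[9] = 66  (first piece 3, then R[6]=44)
R[10] = 69  (first piece 1, then R[9]=66)
R[11] = 74  (first piece 3, then R[8]=52)
One optimal cutting: 8 + 3 → $52 + $22 = $74.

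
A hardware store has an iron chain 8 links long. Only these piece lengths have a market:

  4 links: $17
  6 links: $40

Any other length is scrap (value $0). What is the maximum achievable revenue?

Let best[k] be the best obtainable value from length k. For each k, try every first piece i and keep the best of price[i] + best[k−i].
best[1] = 0
best[2] = 0
best[3] = 0
best[4] = 17
best[5] = 17
best[6] = max(17+0, 40+0) = 40
best[7] = max(17+0, 40+0) = 40
best[8] = max(17+17, 40+0) = 40
One optimal cutting: pieces 6 with 2 links of scrap → $40.

40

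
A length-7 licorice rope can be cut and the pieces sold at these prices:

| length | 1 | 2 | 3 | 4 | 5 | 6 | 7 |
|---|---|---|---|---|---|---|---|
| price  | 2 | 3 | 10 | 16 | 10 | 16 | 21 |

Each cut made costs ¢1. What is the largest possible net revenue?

25

Let net[k] be the best obtainable value from length k. For each k, try every first piece i and keep the best of price[i] + net[k−i] minus the 1 cut fee when i<k.
net[1] = 2
net[2] = max(2+2-1, 3+0) = 3
net[3] = max(2+3-1, 3+2-1, 10+0) = 10
net[4] = max(2+10-1, 3+3-1, 10+2-1, 16+0) = 16
net[5] = max(2+16-1, 3+10-1, 10+3-1, 16+2-1, 10+0) = 17
net[6] = max(2+17-1, 3+16-1, 10+10-1, 16+3-1, 10+2-1, 16+0) = 19
net[7] = max(2+19-1, 3+17-1, 10+16-1, …, 16+2-1, 21+0) = 25
One optimal plan: pieces 4 + 3 (1 cut) → ¢26 − ¢1 = ¢25.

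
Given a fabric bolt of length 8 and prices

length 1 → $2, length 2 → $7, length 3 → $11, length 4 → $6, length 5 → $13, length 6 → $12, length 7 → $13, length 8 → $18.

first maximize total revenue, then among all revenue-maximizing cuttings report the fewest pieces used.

3

Consider every possible first cut. r[k] is the best of p[i]+r[k−i] over all sellable i≤k.
r[1] = 2
r[2] = 7
r[3] = 11
r[4] = 14  (first piece 2, then r[2]=7)
r[5] = 18  (first piece 2, then r[3]=11)
r[6] = 22  (first piece 3, then r[3]=11)
r[7] = 25  (first piece 2, then r[5]=18)
r[8] = 29  (first piece 2, then r[6]=22)
Maximum revenue is $29.
Now minimize piece count subject to staying optimal: for each k, pieces[k] = 1 + min over i with p[i]+r[k−i]=r[k] of pieces[k−i].
pieces[5] = 2
pieces[6] = 2
pieces[7] = 3
pieces[8] = 3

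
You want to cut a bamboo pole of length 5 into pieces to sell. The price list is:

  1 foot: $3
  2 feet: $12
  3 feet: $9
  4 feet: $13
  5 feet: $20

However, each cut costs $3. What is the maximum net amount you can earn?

21

Let r[k] be the best obtainable value from length k. For each k, try every first piece i and keep the best of price[i] + r[k−i] minus the 3 cut fee when i<k.
r[1] = 3
r[2] = max(3+3-3, 12+0) = 12
r[3] = max(3+12-3, 12+3-3, 9+0) = 12
r[4] = max(3+12-3, 12+12-3, 9+3-3, 13+0) = 21
r[5] = max(3+21-3, 12+12-3, 9+12-3, 13+3-3, 20+0) = 21
One optimal plan: pieces 2 + 2 + 1 (2 cuts) → $27 − $6 = $21.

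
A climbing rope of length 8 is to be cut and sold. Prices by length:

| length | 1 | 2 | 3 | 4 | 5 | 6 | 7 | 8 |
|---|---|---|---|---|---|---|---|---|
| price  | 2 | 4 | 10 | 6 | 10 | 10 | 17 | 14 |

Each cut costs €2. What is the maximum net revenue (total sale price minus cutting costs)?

20

Consider every possible first cut. net[k] is the best of p[i]+net[k−i] over all sellable i≤k, charging 2 whenever i<k.
net[1] = 2
net[2] = 4
net[3] = 10
net[4] = 10  (first piece 1, then net[3]=10)
net[5] = 12  (first piece 2, then net[3]=10)
net[6] = 18  (first piece 3, then net[3]=10)
net[7] = 18  (first piece 1, then net[6]=18)
net[8] = 20  (first piece 2, then net[6]=18)
One optimal plan: pieces 3 + 3 + 2 (2 cuts) → €24 − €4 = €20.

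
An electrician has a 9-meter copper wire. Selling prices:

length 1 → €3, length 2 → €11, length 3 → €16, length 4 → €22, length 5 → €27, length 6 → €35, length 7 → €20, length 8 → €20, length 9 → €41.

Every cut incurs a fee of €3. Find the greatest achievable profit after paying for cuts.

48

Consider every possible first cut. net[k] is the best of p[i]+net[k−i] over all sellable i≤k, charging 3 whenever i<k.
net[1] = 3
net[2] = max(3+3-3, 11+0) = 11
net[3] = max(3+11-3, 11+3-3, 16+0) = 16
net[4] = max(3+16-3, 11+11-3, 16+3-3, 22+0) = 22
net[5] = max(3+22-3, 11+16-3, 16+11-3, 22+3-3, 27+0) = 27
net[6] = max(3+27-3, 11+22-3, 16+16-3, 22+11-3, 27+3-3, 35+0) = 35
net[7] = max(3+35-3, 11+27-3, 16+22-3, …, 35+3-3, 20+0) = 35
net[8] = max(3+35-3, 11+35-3, 16+27-3, …, 20+3-3, 20+0) = 43
net[9] = max(3+43-3, 11+35-3, 16+35-3, …, 20+3-3, 41+0) = 48
One optimal plan: pieces 6 + 3 (1 cut) → €51 − €3 = €48.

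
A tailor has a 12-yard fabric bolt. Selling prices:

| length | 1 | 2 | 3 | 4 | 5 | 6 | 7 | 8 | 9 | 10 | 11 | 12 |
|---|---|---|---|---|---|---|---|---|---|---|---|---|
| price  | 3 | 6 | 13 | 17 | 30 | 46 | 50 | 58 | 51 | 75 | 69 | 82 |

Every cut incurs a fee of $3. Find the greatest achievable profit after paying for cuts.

Let v[k] be the best obtainable value from length k. For each k, try every first piece i and keep the best of price[i] + v[k−i] minus the 3 cut fee when i<k.
v[1] = 3
v[2] = 6
v[3] = 13
v[4] = 17
v[5] = 30
v[6] = 46
v[7] = 50
v[8] = 58
v[9] = 58  (first piece 1, then v[8]=58)
v[10] = 75
v[11] = 75  (first piece 1, then v[10]=75)
v[12] = 89  (first piece 6, then v[6]=46)
One optimal plan: pieces 6 + 6 (1 cut) → $92 − $3 = $89.

89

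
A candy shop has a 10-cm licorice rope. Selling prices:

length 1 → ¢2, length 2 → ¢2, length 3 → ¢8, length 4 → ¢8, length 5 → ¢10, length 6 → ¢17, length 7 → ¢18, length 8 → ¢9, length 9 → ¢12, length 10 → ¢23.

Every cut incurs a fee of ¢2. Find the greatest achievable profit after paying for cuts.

Consider every possible first cut. r[k] is the best of p[i]+r[k−i] over all sellable i≤k, charging 2 whenever i<k.
r[1] = 2
r[2] = 2  (first piece 1, then r[1]=2)
r[3] = 8
r[4] = 8  (first piece 1, then r[3]=8)
r[5] = 10
r[6] = 17
r[7] = 18
r[8] = 18  (first piece 1, then r[7]=18)
r[9] = 23  (first piece 3, then r[6]=17)
r[10] = 24  (first piece 3, then r[7]=18)
One optimal plan: pieces 7 + 3 (1 cut) → ¢26 − ¢2 = ¢24.

24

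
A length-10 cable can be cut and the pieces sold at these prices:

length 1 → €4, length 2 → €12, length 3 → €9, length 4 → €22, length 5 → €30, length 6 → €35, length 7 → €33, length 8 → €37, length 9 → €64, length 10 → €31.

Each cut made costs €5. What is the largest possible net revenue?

63

Build v[k] bottom-up: v[k] = max over allowed piece i of (p[i] + v[k−i]) − 5 per cut.
v[1] = 4
v[2] = 12
v[3] = 11  (first piece 1, then v[2]=12)
v[4] = 22
v[5] = 30
v[6] = 35
v[7] = 37  (first piece 2, then v[5]=30)
v[8] = 42  (first piece 2, then v[6]=35)
v[9] = 64
v[10] = 63  (first piece 1, then v[9]=64)
One optimal plan: pieces 9 + 1 (1 cut) → €68 − €5 = €63.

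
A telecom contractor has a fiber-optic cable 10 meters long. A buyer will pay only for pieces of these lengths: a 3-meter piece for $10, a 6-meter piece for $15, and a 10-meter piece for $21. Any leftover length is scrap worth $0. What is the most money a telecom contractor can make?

Consider every possible first cut. best[k] is the best of p[i]+best[k−i] over all sellable i≤k.
best[1] = 0
best[2] = 0
best[3] = 10
best[4] = 10
best[5] = 10
best[6] = max(10+10, 15+0) = 20
best[7] = max(10+10, 15+0) = 20
best[8] = max(10+10, 15+0) = 20
best[9] = max(10+20, 15+10) = 30
best[10] = max(10+20, 15+10, 21+0) = 30
One optimal cutting: pieces 3 + 3 + 3 with 1 meter of scrap → $30.

30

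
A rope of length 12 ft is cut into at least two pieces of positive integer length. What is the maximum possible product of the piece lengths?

Let f[k] be the best product for length k (with at least one cut). For each first piece i, the rest contributes max(k−i, f[k−i]).
f[2] = 1*max(1,0) = 1*1 = 1
f[3] = 1*max(2,1) = 1*2 = 2
f[4] = 2*max(2,1) = 2*2 = 4
f[5] = 2*max(3,2) = 2*3 = 6
f[6] = 3*max(3,2) = 3*3 = 9
f[7] = 2*max(5,6) = 2*6 = 12
f[8] = 2*max(6,9) = 2*9 = 18
f[9] = 3*max(6,9) = 3*9 = 27
f[10] = 2*max(8,18) = 2*18 = 36
f[11] = 2*max(9,27) = 2*27 = 54
f[12] = 3*max(9,27) = 3*27 = 81
One optimal split: 3 + 3 + 3 + 3; product 3*3*3*3 = 81.

81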